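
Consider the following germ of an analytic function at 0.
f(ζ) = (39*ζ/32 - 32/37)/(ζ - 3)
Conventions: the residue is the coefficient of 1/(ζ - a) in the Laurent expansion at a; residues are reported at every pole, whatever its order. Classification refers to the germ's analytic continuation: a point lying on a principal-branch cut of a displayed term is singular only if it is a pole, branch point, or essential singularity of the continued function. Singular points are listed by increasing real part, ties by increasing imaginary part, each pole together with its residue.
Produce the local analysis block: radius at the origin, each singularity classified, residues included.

Radius of convergence at 0: 3.
At 3: a pole of order 1; residue 3305/1184.

Denominator factor (ζ - 3): pole of order 1 at 3, modulus 3.
The radius of convergence is the smallest modulus among the singular points: 3.
At the order-1 pole 3 set g(ζ) = (ζ - (3))*f(ζ) = 39*ζ/32 - 32/37.
Simple pole: residue = g(a) at a = 3, which is 3305/1184.


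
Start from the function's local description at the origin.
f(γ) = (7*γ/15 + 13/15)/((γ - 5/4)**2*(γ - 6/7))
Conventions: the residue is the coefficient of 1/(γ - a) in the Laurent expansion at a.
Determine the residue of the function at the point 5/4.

At the order-2 pole 5/4 set g(γ) = (γ - (5/4))^2*f(γ) = (7*γ/15 + 13/15)/(γ - 6/7).
Order-2 pole: residue = g'(a); g'(5/4) = -14896/1815, so the residue is -14896/1815.

The residue is -14896/1815.


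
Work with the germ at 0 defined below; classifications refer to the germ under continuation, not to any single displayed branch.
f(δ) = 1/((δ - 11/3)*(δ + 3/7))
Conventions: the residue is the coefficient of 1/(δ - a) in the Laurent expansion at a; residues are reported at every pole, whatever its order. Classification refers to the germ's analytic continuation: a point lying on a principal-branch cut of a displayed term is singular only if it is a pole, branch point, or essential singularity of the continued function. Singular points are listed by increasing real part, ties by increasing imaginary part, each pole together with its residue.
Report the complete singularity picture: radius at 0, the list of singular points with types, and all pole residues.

Radius of convergence at 0: 3/7.
At -3/7: a pole of order 1; residue -21/86.
At 11/3: a pole of order 1; residue 21/86.

Denominator factor (δ + 3/7): pole of order 1 at -3/7, modulus 3/7.
Denominator factor (δ - 11/3): pole of order 1 at 11/3, modulus 11/3.
The radius of convergence is the smallest modulus among the singular points: 3/7.
At the order-1 pole -3/7 set g(δ) = (δ - (-3/7))*f(δ) = 1/(δ - 11/3).
Simple pole: residue = g(a) at a = -3/7, which is -21/86.
At the order-1 pole 11/3 set g(δ) = (δ - (11/3))*f(δ) = 1/(δ + 3/7).
Simple pole: residue = g(a) at a = 11/3, which is 21/86.
List the singular points by increasing real part (a conjugate pair: the negative imaginary part first).


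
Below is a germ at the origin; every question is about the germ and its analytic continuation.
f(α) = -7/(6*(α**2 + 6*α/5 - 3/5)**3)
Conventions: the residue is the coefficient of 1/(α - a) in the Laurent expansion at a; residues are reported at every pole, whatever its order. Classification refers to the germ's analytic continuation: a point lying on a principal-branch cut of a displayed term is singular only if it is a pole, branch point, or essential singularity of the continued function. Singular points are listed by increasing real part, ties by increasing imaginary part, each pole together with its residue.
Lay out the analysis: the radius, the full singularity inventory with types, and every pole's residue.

Denominator factor (α**2 + 6*α/5 - 3/5)^3: discriminant 96/25, real irrational roots -3/5 + (2/5)*sqrt(6) and -3/5 - (2/5)*sqrt(6); poles of order 3, moduli -3/5 + (2/5)*sqrt(6) and 3/5 + (2/5)*sqrt(6).
The radius of convergence is the smallest modulus among the singular points: -3/5 + (2/5)*sqrt(6).
The factor α**2 + 6*α/5 - 3/5 splits as (α - a)(α - a') with a = -3/5 - (2/5)*sqrt(6), a' = -3/5 + (2/5)*sqrt(6). At the order-3 pole a set g(α) = (α - a)^3*f(α) = [-7/6] / (α - a')^3.
Order-3 pole: residue = g''(a)/2; g''(-3/5 - (2/5)*sqrt(6)) = (21875/110592)*sqrt(6), so the residue is (21875/221184)*sqrt(6).
The factor α**2 + 6*α/5 - 3/5 splits as (α - a)(α - a') with a = -3/5 + (2/5)*sqrt(6), a' = -3/5 - (2/5)*sqrt(6). At the order-3 pole a set g(α) = (α - a)^3*f(α) = [-7/6] / (α - a')^3.
Order-3 pole: residue = g''(a)/2; g''(-3/5 + (2/5)*sqrt(6)) = -(21875/110592)*sqrt(6), so the residue is -(21875/221184)*sqrt(6).
List the singular points by increasing real part (a conjugate pair: the negative imaginary part first).

Radius of convergence at 0: -3/5 + (2/5)*sqrt(6).
At -3/5 - (2/5)*sqrt(6): a pole of order 3; residue (21875/221184)*sqrt(6).
At -3/5 + (2/5)*sqrt(6): a pole of order 3; residue -(21875/221184)*sqrt(6).


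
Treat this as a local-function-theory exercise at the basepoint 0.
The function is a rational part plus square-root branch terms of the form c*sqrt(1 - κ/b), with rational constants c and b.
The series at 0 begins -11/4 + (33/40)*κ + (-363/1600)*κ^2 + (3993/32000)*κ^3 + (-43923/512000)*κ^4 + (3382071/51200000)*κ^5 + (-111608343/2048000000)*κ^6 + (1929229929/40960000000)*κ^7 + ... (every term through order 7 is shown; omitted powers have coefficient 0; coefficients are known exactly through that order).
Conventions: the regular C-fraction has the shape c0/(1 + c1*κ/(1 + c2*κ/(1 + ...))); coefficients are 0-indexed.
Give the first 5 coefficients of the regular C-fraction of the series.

Taylor coefficients (read off): a_0 = -11/4, a_1 = 33/40, a_2 = -363/1600, a_3 = 3993/32000, a_4 = -43923/512000.
c0 = a_0 = -11/4. Peel one level at a time: if S = 1 + c*κ/S' with S'(0) = 1, then c is the κ-coefficient of S and S' = c*κ/(S - 1).
S_1 = c0/f = 1 + (3/10)*κ + (3/400)*κ^2 + ...; c1 = 3/10.
S_2 = c1*κ/(S_1 - 1) = 1 + (-1/40)*κ + (-121/1600)*κ^2 + ...; c2 = -1/40.
S_3 = c2*κ/(S_2 - 1) = 1 + (-121/40)*κ + (17303/1600)*κ^2 + ...; c3 = -121/40.
S_4 = c3*κ/(S_3 - 1) = 1 + (143/40)*κ + ...; c4 = 143/40.

The regular C-fraction coefficients are [-11/4, 3/10, -1/40, -121/40, 143/40].


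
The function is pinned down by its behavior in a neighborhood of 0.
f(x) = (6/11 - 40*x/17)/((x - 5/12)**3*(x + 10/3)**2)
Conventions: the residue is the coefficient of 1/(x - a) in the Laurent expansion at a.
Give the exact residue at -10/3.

The residue is -782336/9466875.

At the order-2 pole -10/3 set g(x) = (x - (-10/3))^2*f(x) = (6/11 - 40*x/17)/(x - 5/12)**3.
Order-2 pole: residue = g'(a); g'(-10/3) = -782336/9466875, so the residue is -782336/9466875.


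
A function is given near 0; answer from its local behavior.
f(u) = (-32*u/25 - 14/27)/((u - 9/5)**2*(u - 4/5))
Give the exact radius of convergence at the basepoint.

The radius of convergence is 4/5.

Denominator factor (u - 9/5)^2: pole of order 2 at 9/5, modulus 9/5.
Denominator factor (u - 4/5): pole of order 1 at 4/5, modulus 4/5.
The radius of convergence is the smallest modulus among the singular points: 4/5.


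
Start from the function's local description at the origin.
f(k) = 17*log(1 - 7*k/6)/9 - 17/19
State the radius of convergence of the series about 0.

Branch term (17/9)*log(1 - k/(6/7)): its argument vanishes at k = 6/7, a logarithmic branch point, modulus 6/7.
The radius of convergence is the smallest modulus among the singular points: 6/7.

The radius of convergence is 6/7.


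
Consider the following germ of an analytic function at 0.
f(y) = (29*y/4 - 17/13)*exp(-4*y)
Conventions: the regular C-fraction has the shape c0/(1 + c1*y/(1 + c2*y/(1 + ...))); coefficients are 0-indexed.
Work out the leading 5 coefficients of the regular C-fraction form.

Taylor coefficients (expand at 0): a_0 = -17/13, a_1 = 649/52, a_2 = -513/13, a_3 = 2806/39, a_4 = -3560/39.
c0 = a_0 = -17/13. Peel one level at a time: if S = 1 + c*y/S' with S'(0) = 1, then c is the y-coefficient of S and S' = c*y/(S - 1).
S_1 = c0/f = 1 + (649/68)*y + (281665/4624)*y^2 + ...; c1 = 649/68.
S_2 = c1*y/(S_1 - 1) = 1 + (-281665/44132)*y + (5347736/1263603)*y^2 + ...; c2 = -281665/44132.
S_3 = c2*y/(S_2 - 1) = 1 + (363646048/548401755)*y + (590055647104/714016550025)*y^2 + ...; c3 = 363646048/548401755.
S_4 = c3*y/(S_3 - 1) = 1 + (-703945064284/564851272665)*y + ...; c4 = -703945064284/564851272665.

The regular C-fraction coefficients are [-17/13, 649/68, -281665/44132, 363646048/548401755, -703945064284/564851272665].


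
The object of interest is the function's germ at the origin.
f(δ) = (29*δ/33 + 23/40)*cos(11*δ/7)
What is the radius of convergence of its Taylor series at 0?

The radius of convergence is infinite.

The factor cos(11*δ/7) is entire and contributes no finite singular point.
The polynomial part has no poles.
No finite singular points: the Taylor series at 0 converges everywhere.


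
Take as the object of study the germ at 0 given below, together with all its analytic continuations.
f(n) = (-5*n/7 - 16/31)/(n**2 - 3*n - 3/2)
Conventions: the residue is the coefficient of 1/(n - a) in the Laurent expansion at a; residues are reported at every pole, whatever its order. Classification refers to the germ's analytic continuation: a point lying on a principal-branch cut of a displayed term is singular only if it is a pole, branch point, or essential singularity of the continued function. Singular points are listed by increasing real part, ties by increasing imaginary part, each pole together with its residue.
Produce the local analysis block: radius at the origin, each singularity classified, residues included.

Denominator factor (n**2 - 3*n - 3/2): discriminant 15, real irrational roots 3/2 + (1/2)*sqrt(15) and 3/2 - (1/2)*sqrt(15); poles of order 1, moduli 3/2 + (1/2)*sqrt(15) and -3/2 + (1/2)*sqrt(15).
The radius of convergence is the smallest modulus among the singular points: -3/2 + (1/2)*sqrt(15).
The factor n**2 - 3*n - 3/2 splits as (n - a)(n - a') with a = 3/2 - (1/2)*sqrt(15), a' = 3/2 + (1/2)*sqrt(15). At the order-1 pole a set g(n) = (n - a)*f(n) = [-5*n/7 - 16/31] / (n - a').
Simple pole: residue = g(a) at a = 3/2 - (1/2)*sqrt(15), which is -5/14 + (689/6510)*sqrt(15).
The factor n**2 - 3*n - 3/2 splits as (n - a)(n - a') with a = 3/2 + (1/2)*sqrt(15), a' = 3/2 - (1/2)*sqrt(15). At the order-1 pole a set g(n) = (n - a)*f(n) = [-5*n/7 - 16/31] / (n - a').
Simple pole: residue = g(a) at a = 3/2 + (1/2)*sqrt(15), which is -5/14 - (689/6510)*sqrt(15).
List the singular points by increasing real part (a conjugate pair: the negative imaginary part first).

Radius of convergence at 0: -3/2 + (1/2)*sqrt(15).
At 3/2 - (1/2)*sqrt(15): a pole of order 1; residue -5/14 + (689/6510)*sqrt(15).
At 3/2 + (1/2)*sqrt(15): a pole of order 1; residue -5/14 - (689/6510)*sqrt(15).


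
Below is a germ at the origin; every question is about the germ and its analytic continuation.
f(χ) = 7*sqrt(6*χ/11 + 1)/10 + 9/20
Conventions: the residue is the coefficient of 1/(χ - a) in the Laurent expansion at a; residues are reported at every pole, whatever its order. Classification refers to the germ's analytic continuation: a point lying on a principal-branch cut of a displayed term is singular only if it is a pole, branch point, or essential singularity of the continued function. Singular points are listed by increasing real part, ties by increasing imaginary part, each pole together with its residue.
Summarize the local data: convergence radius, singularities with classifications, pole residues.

Branch term (7/10)*sqrt(1 - χ/(-11/6)): its argument vanishes at χ = -11/6, a square-root branch point, modulus 11/6.
The radius of convergence is the smallest modulus among the singular points: 11/6.

Radius of convergence at 0: 11/6.
At -11/6: an algebraic (square-root) branch point.


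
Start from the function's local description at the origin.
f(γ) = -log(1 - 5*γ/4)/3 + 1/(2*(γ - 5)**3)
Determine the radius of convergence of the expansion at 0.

Denominator factor (γ - 5)^3: pole of order 3 at 5, modulus 5.
Branch term (-1/3)*log(1 - γ/(4/5)): its argument vanishes at γ = 4/5, a logarithmic branch point, modulus 4/5.
The radius of convergence is the smallest modulus among the singular points: 4/5.

The radius of convergence is 4/5.


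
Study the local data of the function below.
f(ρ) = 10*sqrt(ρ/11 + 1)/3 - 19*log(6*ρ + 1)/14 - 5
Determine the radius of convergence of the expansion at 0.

Branch term (-19/14)*log(1 - ρ/(-1/6)): its argument vanishes at ρ = -1/6, a logarithmic branch point, modulus 1/6.
Branch term (10/3)*sqrt(1 - ρ/(-11)): its argument vanishes at ρ = -11, a square-root branch point, modulus 11.
The radius of convergence is the smallest modulus among the singular points: 1/6.

The radius of convergence is 1/6.


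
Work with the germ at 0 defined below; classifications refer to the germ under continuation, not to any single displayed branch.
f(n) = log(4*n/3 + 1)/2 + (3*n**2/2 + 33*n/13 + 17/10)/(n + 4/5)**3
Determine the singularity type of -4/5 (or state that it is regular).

The point is a pole of order 3.

The denominator factor n + 4/5 vanishes at -4/5 and appears to the power 3; the numerator there equals 409/650, nonzero, and no other factor vanishes.
The branch terms are analytic at this point.
Hence a pole whose order is the multiplicity, 3.


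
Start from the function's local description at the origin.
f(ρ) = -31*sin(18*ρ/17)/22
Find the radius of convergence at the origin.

The factor -sin(18*ρ/17) is entire and contributes no finite singular point.
The polynomial part has no poles.
No finite singular points: the Taylor series at 0 converges everywhere.

The radius of convergence is infinite.


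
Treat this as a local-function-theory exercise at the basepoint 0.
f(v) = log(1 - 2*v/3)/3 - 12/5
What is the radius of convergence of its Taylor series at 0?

Branch term (1/3)*log(1 - v/(3/2)): its argument vanishes at v = 3/2, a logarithmic branch point, modulus 3/2.
The radius of convergence is the smallest modulus among the singular points: 3/2.

The radius of convergence is 3/2.


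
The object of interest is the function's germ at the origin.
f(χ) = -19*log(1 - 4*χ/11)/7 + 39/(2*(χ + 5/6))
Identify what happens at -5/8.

Denominator factors: χ + 5/6 = 5/24 at χ = -5/8 — none vanishes.
Branch term log(1 - χ/(11/4)): argument at -5/8 is 27/22, nonzero, so -5/8 is not its branch point (a point on a principal cut is still regular for the continued germ).
So the germ continues analytically to -5/8.

The point is a regular point.


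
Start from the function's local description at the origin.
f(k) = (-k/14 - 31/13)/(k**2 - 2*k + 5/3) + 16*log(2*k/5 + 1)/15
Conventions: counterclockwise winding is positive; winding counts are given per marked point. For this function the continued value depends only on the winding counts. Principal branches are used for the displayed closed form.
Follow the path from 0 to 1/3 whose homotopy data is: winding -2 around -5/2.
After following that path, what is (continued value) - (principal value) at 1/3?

Continued minus principal equals -(64/15)*pi*i.

The rational part is single-valued and drops out of the difference; each branch term changes only by its own monodromy.
(16/15)*log(1 - k/(-5/2)): each positive loop around -5/2 adds 2*pi*i to the log, so winding -2 contributes (16/15)*(-2)*2*pi*i = -(64/15)*pi*i.
Summing the contributions at k = 1/3 gives -(64/15)*pi*i.


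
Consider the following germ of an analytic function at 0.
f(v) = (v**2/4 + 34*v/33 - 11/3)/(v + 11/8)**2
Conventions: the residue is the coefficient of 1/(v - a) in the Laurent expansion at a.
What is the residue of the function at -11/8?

The residue is 181/528.

At the order-2 pole -11/8 set g(v) = (v - (-11/8))^2*f(v) = v**2/4 + 34*v/33 - 11/3.
Order-2 pole: residue = g'(a); g'(-11/8) = 181/528, so the residue is 181/528.


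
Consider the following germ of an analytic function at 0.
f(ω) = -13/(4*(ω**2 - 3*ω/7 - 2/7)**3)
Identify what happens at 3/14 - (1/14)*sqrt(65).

The point is a pole of order 3.

The denominator factor ω**2 - 3*ω/7 - 2/7 vanishes at 3/14 - (1/14)*sqrt(65) and appears to the power 3; the numerator there equals -13/4, nonzero, and no other factor vanishes.
Hence a pole whose order is the multiplicity, 3.


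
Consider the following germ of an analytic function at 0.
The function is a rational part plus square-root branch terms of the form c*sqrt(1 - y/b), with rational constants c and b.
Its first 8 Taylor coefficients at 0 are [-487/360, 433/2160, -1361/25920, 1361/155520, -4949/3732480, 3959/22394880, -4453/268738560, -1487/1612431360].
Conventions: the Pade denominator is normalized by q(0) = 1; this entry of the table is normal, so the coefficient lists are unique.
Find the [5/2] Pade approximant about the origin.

Taylor coefficients needed (read off): a_0 = -487/360, a_1 = 433/2160, a_2 = -1361/25920, a_3 = 1361/155520, a_4 = -4949/3732480, a_5 = 3959/22394880, a_6 = -4453/268738560, a_7 = -1487/1612431360.
Write the denominator as Q(y) = 1 + q1*y + q2*y^2. Requiring Q*f - P = O(y^8) with deg P <= 5 kills the coefficients of y^6..y^7 in Q*f:
  y^6: a_6 + q1*a_5 + q2*a_4 = 0, i.e. -4453/268738560 + (3959/22394880)*q1 + (-4949/3732480)*q2 = 0.
  y^7: a_7 + q1*a_6 + q2*a_5 = 0, i.e. -1487/1612431360 + (-4453/268738560)*q1 + (3959/22394880)*q2 = 0.
Solving this linear system: q1 = 25241/56421, q2 = 63845/1354104.
The numerator is Q*f truncated at degree 5: P0 = a_0 = -487/360; P1 = a_1 + q1*a_0 = -16441303/40623120; P2 = a_2 + q1*a_1 + q2*a_0 = -144127/5416416; P3 = a_3 + q1*a_2 + q2*a_1 = -57277/10832832; P4 = a_4 + q1*a_3 + q2*a_2 = 176935/1559927808; P5 = a_5 + q1*a_4 + q2*a_3 = -35387/9359566848.

The Pade approximant has numerator coefficients [-487/360, -16441303/40623120, -144127/5416416, -57277/10832832, 176935/1559927808, -35387/9359566848]; denominator coefficients [1, 25241/56421, 63845/1354104].


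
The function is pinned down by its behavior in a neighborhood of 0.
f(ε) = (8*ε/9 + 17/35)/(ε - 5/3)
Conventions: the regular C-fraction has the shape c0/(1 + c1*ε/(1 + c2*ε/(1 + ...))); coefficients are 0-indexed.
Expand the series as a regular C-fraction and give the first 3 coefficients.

Taylor coefficients (expand at 0): a_0 = -51/175, a_1 = -1859/2625, a_2 = -1859/4375.
c0 = a_0 = -51/175. Peel one level at a time: if S = 1 + c*ε/S' with S'(0) = 1, then c is the ε-coefficient of S and S' = c*ε/(S - 1).
S_1 = c0/f = 1 + (-1859/765)*ε + (104104/23409)*ε^2 + ...; c1 = -1859/765.
S_2 = c1*ε/(S_1 - 1) = 1 + (280/153)*ε + ...; c2 = 280/153.

The regular C-fraction coefficients are [-51/175, -1859/765, 280/153].


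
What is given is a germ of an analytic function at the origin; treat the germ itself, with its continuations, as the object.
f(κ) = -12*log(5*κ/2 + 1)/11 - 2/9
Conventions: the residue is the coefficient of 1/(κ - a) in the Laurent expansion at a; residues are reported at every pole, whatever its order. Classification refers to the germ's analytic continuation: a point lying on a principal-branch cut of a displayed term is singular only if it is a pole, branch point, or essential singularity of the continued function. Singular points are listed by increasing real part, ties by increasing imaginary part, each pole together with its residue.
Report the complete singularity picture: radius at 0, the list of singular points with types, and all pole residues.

Branch term (-12/11)*log(1 - κ/(-2/5)): its argument vanishes at κ = -2/5, a logarithmic branch point, modulus 2/5.
The radius of convergence is the smallest modulus among the singular points: 2/5.

Radius of convergence at 0: 2/5.
At -2/5: a logarithmic branch point.


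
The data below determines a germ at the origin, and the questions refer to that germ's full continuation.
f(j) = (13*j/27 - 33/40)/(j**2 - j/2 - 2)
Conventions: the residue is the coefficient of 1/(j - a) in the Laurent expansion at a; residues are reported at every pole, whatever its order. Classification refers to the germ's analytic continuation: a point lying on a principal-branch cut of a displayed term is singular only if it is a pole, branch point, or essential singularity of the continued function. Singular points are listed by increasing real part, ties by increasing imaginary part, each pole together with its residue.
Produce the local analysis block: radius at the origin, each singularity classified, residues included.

Radius of convergence at 0: -1/4 + (1/4)*sqrt(33).
At 1/4 - (1/4)*sqrt(33): a pole of order 1; residue 13/54 + (761/17820)*sqrt(33).
At 1/4 + (1/4)*sqrt(33): a pole of order 1; residue 13/54 - (761/17820)*sqrt(33).

Denominator factor (j**2 - j/2 - 2): discriminant 33/4, real irrational roots 1/4 + (1/4)*sqrt(33) and 1/4 - (1/4)*sqrt(33); poles of order 1, moduli 1/4 + (1/4)*sqrt(33) and -1/4 + (1/4)*sqrt(33).
The radius of convergence is the smallest modulus among the singular points: -1/4 + (1/4)*sqrt(33).
The factor j**2 - j/2 - 2 splits as (j - a)(j - a') with a = 1/4 - (1/4)*sqrt(33), a' = 1/4 + (1/4)*sqrt(33). At the order-1 pole a set g(j) = (j - a)*f(j) = [13*j/27 - 33/40] / (j - a').
Simple pole: residue = g(a) at a = 1/4 - (1/4)*sqrt(33), which is 13/54 + (761/17820)*sqrt(33).
The factor j**2 - j/2 - 2 splits as (j - a)(j - a') with a = 1/4 + (1/4)*sqrt(33), a' = 1/4 - (1/4)*sqrt(33). At the order-1 pole a set g(j) = (j - a)*f(j) = [13*j/27 - 33/40] / (j - a').
Simple pole: residue = g(a) at a = 1/4 + (1/4)*sqrt(33), which is 13/54 - (761/17820)*sqrt(33).
List the singular points by increasing real part (a conjugate pair: the negative imaginary part first).


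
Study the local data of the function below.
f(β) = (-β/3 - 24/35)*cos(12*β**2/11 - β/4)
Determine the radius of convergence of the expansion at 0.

The radius of convergence is infinite.

The factor cos(12*β**2/11 - β/4) is entire and contributes no finite singular point.
The polynomial part has no poles.
No finite singular points: the Taylor series at 0 converges everywhere.


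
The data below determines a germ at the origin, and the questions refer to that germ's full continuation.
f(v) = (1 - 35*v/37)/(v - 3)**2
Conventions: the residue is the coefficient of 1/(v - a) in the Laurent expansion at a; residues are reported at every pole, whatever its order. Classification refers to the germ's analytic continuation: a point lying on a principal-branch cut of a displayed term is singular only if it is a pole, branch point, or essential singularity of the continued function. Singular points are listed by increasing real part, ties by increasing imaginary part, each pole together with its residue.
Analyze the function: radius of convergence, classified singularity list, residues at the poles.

Denominator factor (v - 3)^2: pole of order 2 at 3, modulus 3.
The radius of convergence is the smallest modulus among the singular points: 3.
At the order-2 pole 3 set g(v) = (v - (3))^2*f(v) = 1 - 35*v/37.
Order-2 pole: residue = g'(a); g'(3) = -35/37, so the residue is -35/37.

Radius of convergence at 0: 3.
At 3: a pole of order 2; residue -35/37.


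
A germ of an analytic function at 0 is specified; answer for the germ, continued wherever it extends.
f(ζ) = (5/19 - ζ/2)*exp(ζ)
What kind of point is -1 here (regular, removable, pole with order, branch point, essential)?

The point is a regular point.

There is no denominator, hence no pole anywhere.
The factor exp(ζ) is entire.
So the germ continues analytically to -1.


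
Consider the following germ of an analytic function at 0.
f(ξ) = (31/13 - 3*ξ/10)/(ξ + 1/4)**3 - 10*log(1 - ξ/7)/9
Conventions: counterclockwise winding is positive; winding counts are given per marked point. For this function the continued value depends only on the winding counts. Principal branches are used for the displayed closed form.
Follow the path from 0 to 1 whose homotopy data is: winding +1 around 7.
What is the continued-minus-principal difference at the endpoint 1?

Continued minus principal equals -(20/9)*pi*i.

The rational part is single-valued and drops out of the difference; each branch term changes only by its own monodromy.
(-10/9)*log(1 - ξ/(7)): each positive loop around 7 adds 2*pi*i to the log, so winding +1 contributes (-10/9)*(1)*2*pi*i = -(20/9)*pi*i.
Summing the contributions at ξ = 1 gives -(20/9)*pi*i.


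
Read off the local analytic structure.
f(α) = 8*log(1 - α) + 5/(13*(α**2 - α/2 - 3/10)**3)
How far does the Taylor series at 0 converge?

Denominator factor (α**2 - α/2 - 3/10)^3: discriminant 29/20, real irrational roots 1/4 + (1/20)*sqrt(145) and 1/4 - (1/20)*sqrt(145); poles of order 3, moduli 1/4 + (1/20)*sqrt(145) and -1/4 + (1/20)*sqrt(145).
Branch term (8)*log(1 - α/(1)): its argument vanishes at α = 1, a logarithmic branch point, modulus 1.
The radius of convergence is the smallest modulus among the singular points: -1/4 + (1/20)*sqrt(145).

The radius of convergence is -1/4 + (1/20)*sqrt(145).


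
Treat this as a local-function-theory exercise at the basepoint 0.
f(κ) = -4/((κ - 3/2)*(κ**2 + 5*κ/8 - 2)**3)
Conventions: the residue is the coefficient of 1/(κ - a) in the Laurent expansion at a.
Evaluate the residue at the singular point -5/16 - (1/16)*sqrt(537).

The residue is 8192/6859 - (19116384256/354048211809)*sqrt(537).

The factor κ**2 + 5*κ/8 - 2 splits as (κ - a)(κ - a') with a = -5/16 - (1/16)*sqrt(537), a' = -5/16 + (1/16)*sqrt(537). At the order-3 pole a set g(κ) = (κ - a)^3*f(κ) = [-4/(κ - 3/2)] / (κ - a')^3.
Order-3 pole: residue = g''(a)/2; g''(-5/16 - (1/16)*sqrt(537)) = 16384/6859 - (38232768512/354048211809)*sqrt(537), so the residue is 8192/6859 - (19116384256/354048211809)*sqrt(537).


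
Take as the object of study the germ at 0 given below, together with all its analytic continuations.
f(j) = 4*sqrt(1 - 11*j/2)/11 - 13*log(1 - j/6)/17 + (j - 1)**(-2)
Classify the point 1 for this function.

The point is a pole of order 2.

The denominator factor j - 1 vanishes at 1 and appears to the power 2; the numerator there equals 1, nonzero, and no other factor vanishes.
The branch terms are analytic at this point.
Hence a pole whose order is the multiplicity, 2.


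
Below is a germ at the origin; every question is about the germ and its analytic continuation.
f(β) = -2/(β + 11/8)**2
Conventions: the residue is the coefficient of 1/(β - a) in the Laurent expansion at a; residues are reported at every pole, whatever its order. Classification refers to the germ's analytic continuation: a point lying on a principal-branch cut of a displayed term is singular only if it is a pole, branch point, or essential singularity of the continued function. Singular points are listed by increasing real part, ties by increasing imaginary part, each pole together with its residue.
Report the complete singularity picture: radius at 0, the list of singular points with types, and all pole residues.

Denominator factor (β + 11/8)^2: pole of order 2 at -11/8, modulus 11/8.
The radius of convergence is the smallest modulus among the singular points: 11/8.
At the order-2 pole -11/8 set g(β) = (β - (-11/8))^2*f(β) = -2.
Order-2 pole: residue = g'(a); g'(-11/8) = 0, so the residue is 0.

Radius of convergence at 0: 11/8.
At -11/8: a pole of order 2; residue 0.


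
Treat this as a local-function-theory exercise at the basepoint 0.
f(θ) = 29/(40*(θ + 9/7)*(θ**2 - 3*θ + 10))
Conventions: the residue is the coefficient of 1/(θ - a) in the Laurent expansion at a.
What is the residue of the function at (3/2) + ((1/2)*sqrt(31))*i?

The factor θ**2 - 3*θ + 10 splits as (θ - a)(θ - a') with a = (3/2) + ((1/2)*sqrt(31))*i, a' = (3/2) - ((1/2)*sqrt(31))*i. At the order-1 pole a set g(θ) = (θ - a)*f(θ) = [29/(40*(θ + 9/7))] / (θ - a').
Simple pole: residue = g(a) at a = (3/2) + ((1/2)*sqrt(31))*i, which is (-1421/60800) - ((7917/1884800)*sqrt(31))*i.

The residue is (-1421/60800) - ((7917/1884800)*sqrt(31))*i.


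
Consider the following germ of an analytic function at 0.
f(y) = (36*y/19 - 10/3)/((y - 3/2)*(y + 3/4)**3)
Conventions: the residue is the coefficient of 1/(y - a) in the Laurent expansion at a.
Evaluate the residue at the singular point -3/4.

At the order-3 pole -3/4 set g(y) = (y - (-3/4))^3*f(y) = (36*y/19 - 10/3)/(y - 3/2).
Order-3 pole: residue = g''(a)/2; g''(-3/4) = 3584/41553, so the residue is 1792/41553.

The residue is 1792/41553.


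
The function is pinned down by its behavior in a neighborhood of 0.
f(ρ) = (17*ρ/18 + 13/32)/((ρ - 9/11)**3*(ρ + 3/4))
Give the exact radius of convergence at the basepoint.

The radius of convergence is 3/4.

Denominator factor (ρ - 9/11)^3: pole of order 3 at 9/11, modulus 9/11.
Denominator factor (ρ + 3/4): pole of order 1 at -3/4, modulus 3/4.
The radius of convergence is the smallest modulus among the singular points: 3/4.


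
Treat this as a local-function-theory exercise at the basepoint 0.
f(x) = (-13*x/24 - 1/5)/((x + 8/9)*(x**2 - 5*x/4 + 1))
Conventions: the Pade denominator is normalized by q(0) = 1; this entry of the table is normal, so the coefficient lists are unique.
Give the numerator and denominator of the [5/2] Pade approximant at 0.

Taylor coefficients needed (expand at 0): a_0 = -9/40, a_1 = -51/80, a_2 = -219/1280, a_3 = -279/10240, a_4 = 52779/81920, a_5 = 171669/655360, a_6 = 1704627/5242880, a_7 = -24232683/41943040.
Write the denominator as Q(x) = 1 + q1*x + q2*x^2. Requiring Q*f - P = O(x^8) with deg P <= 5 kills the coefficients of x^6..x^7 in Q*f:
  x^6: a_6 + q1*a_5 + q2*a_4 = 0, i.e. 1704627/5242880 + (171669/655360)*q1 + (52779/81920)*q2 = 0.
  x^7: a_7 + q1*a_6 + q2*a_5 = 0, i.e. -24232683/41943040 + (1704627/5242880)*q1 + (171669/655360)*q2 = 0.
Solving this linear system: q1 = 21827894285/6722029208, q2 = -49067733799/26888116832.
The numerator is Q*f truncated at degree 5: P0 = a_0 = -9/40; P1 = a_1 + q1*a_0 = -367862793369/268881168320; P2 = a_2 + q1*a_1 + q2*a_0 = -123053197653/67220292080; P3 = a_3 + q1*a_2 + q2*a_1 = 9756011871/16805073020; P4 = a_4 + q1*a_3 + q2*a_2 = 3646815939/4201268255; P5 = a_5 + q1*a_4 + q2*a_3 = 10098874908/4201268255.

The Pade approximant has numerator coefficients [-9/40, -367862793369/268881168320, -123053197653/67220292080, 9756011871/16805073020, 3646815939/4201268255, 10098874908/4201268255]; denominator coefficients [1, 21827894285/6722029208, -49067733799/26888116832].


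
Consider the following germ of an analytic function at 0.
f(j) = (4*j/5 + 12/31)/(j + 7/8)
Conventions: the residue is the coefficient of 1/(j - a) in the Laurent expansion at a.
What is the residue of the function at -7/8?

At the order-1 pole -7/8 set g(j) = (j - (-7/8))*f(j) = 4*j/5 + 12/31.
Simple pole: residue = g(a) at a = -7/8, which is -97/310.

The residue is -97/310.


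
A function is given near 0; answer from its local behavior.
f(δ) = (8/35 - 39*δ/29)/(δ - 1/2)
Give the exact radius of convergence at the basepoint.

The radius of convergence is 1/2.

Denominator factor (δ - 1/2): pole of order 1 at 1/2, modulus 1/2.
The radius of convergence is the smallest modulus among the singular points: 1/2.


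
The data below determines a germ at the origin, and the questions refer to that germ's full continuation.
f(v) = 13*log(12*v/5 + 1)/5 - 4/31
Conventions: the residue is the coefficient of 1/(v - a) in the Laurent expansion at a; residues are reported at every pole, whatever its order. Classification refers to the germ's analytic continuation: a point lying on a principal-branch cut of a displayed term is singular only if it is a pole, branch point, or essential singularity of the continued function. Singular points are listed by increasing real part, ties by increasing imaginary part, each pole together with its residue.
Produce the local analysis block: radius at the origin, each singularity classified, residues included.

Radius of convergence at 0: 5/12.
At -5/12: a logarithmic branch point.

Branch term (13/5)*log(1 - v/(-5/12)): its argument vanishes at v = -5/12, a logarithmic branch point, modulus 5/12.
The radius of convergence is the smallest modulus among the singular points: 5/12.


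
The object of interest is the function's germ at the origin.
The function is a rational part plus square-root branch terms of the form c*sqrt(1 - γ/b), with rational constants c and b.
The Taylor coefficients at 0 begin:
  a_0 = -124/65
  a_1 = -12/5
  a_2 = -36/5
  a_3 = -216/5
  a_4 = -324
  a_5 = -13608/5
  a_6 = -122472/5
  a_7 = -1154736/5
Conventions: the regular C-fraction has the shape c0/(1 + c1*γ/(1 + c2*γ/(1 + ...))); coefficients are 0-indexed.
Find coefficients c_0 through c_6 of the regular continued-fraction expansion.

The regular C-fraction coefficients are [-124/65, -39/31, -54/31, -31/6, -5/6, -54/5, 24/5].

Taylor coefficients (read off): a_0 = -124/65, a_1 = -12/5, a_2 = -36/5, a_3 = -216/5, a_4 = -324, a_5 = -13608/5, a_6 = -122472/5.
c0 = a_0 = -124/65. Peel one level at a time: if S = 1 + c*γ/S' with S'(0) = 1, then c is the γ-coefficient of S and S' = c*γ/(S - 1).
S_1 = c0/f = 1 + (-39/31)*γ + (-2106/961)*γ^2 + ...; c1 = -39/31.
S_2 = c1*γ/(S_1 - 1) = 1 + (-54/31)*γ + (-9)*γ^2 + ...; c2 = -54/31.
S_3 = c2*γ/(S_2 - 1) = 1 + (-31/6)*γ + (-155/36)*γ^2 + ...; c3 = -31/6.
S_4 = c3*γ/(S_3 - 1) = 1 + (-5/6)*γ + (-9)*γ^2 + ...; c4 = -5/6.
S_5 = c4*γ/(S_4 - 1) = 1 + (-54/5)*γ + (1296/25)*γ^2 + ...; c5 = -54/5.
S_6 = c5*γ/(S_5 - 1) = 1 + (24/5)*γ + ...; c6 = 24/5.


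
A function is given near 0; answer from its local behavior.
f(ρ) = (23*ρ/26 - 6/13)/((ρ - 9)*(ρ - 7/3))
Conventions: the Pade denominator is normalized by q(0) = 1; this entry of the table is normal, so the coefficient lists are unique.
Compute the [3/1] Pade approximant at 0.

The Pade approximant has numerator coefficients [-2/91, 604375/15172626, 10625/2528771, 1875/5057542]; denominator coefficients [1, -9909896/22758939].

Taylor coefficients needed (expand at 0): a_0 = -2/91, a_1 = 347/11466, a_2 = 6277/361179, a_3 = 361253/45508554, a_4 = 4954948/1433519451.
Write the denominator as Q(ρ) = 1 + q1*ρ. Requiring Q*f - P = O(ρ^5) with deg P <= 3 kills the coefficients of ρ^4..ρ^4 in Q*f:
  ρ^4: a_4 + q1*a_3 = 0, i.e. 4954948/1433519451 + (361253/45508554)*q1 = 0.
Solving this linear system: q1 = -9909896/22758939.
The numerator is Q*f truncated at degree 3: P0 = a_0 = -2/91; P1 = a_1 + q1*a_0 = 604375/15172626; P2 = a_2 + q1*a_1 = 10625/2528771; P3 = a_3 + q1*a_2 = 1875/5057542.


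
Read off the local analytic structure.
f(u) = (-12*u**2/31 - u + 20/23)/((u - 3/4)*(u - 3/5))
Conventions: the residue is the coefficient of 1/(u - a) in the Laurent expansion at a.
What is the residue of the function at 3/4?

The residue is -1400/2139.

At the order-1 pole 3/4 set g(u) = (u - (3/4))*f(u) = (-12*u**2/31 - u + 20/23)/(u - 3/5).
Simple pole: residue = g(a) at a = 3/4, which is -1400/2139.


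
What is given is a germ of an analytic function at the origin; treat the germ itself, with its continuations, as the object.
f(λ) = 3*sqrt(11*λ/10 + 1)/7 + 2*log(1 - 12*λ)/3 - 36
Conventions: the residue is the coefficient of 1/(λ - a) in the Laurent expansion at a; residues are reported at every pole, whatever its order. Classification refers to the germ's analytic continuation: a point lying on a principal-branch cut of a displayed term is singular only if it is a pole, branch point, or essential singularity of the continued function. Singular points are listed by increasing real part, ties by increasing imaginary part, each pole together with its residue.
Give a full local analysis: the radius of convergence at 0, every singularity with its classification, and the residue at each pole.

Radius of convergence at 0: 1/12.
At -10/11: an algebraic (square-root) branch point.
At 1/12: a logarithmic branch point.

Branch term (3/7)*sqrt(1 - λ/(-10/11)): its argument vanishes at λ = -10/11, a square-root branch point, modulus 10/11.
Branch term (2/3)*log(1 - λ/(1/12)): its argument vanishes at λ = 1/12, a logarithmic branch point, modulus 1/12.
The radius of convergence is the smallest modulus among the singular points: 1/12.
List the singular points by increasing real part (a conjugate pair: the negative imaginary part first).


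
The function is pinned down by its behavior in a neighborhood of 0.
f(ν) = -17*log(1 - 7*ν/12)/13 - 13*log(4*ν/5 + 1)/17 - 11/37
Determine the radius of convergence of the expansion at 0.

Branch term (-17/13)*log(1 - ν/(12/7)): its argument vanishes at ν = 12/7, a logarithmic branch point, modulus 12/7.
Branch term (-13/17)*log(1 - ν/(-5/4)): its argument vanishes at ν = -5/4, a logarithmic branch point, modulus 5/4.
The radius of convergence is the smallest modulus among the singular points: 5/4.

The radius of convergence is 5/4.


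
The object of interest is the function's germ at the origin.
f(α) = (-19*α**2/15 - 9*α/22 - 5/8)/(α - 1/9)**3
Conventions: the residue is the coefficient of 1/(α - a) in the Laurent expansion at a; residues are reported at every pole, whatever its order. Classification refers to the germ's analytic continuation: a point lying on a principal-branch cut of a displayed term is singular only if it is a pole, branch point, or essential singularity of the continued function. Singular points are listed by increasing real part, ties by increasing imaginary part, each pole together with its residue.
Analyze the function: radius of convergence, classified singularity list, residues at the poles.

Radius of convergence at 0: 1/9.
At 1/9: a pole of order 3; residue -19/15.

Denominator factor (α - 1/9)^3: pole of order 3 at 1/9, modulus 1/9.
The radius of convergence is the smallest modulus among the singular points: 1/9.
At the order-3 pole 1/9 set g(α) = (α - (1/9))^3*f(α) = -19*α**2/15 - 9*α/22 - 5/8.
Order-3 pole: residue = g''(a)/2; g''(1/9) = -38/15, so the residue is -19/15.


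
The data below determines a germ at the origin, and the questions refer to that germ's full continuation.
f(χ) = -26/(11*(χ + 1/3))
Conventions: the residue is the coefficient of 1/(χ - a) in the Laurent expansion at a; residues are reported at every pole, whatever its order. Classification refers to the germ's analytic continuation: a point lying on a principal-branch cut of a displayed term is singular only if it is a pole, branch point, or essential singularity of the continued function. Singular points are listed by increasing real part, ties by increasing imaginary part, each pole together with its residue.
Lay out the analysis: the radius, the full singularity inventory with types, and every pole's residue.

Denominator factor (χ + 1/3): pole of order 1 at -1/3, modulus 1/3.
The radius of convergence is the smallest modulus among the singular points: 1/3.
At the order-1 pole -1/3 set g(χ) = (χ - (-1/3))*f(χ) = -26/11.
Simple pole: residue = g(a) at a = -1/3, which is -26/11.

Radius of convergence at 0: 1/3.
At -1/3: a pole of order 1; residue -26/11.


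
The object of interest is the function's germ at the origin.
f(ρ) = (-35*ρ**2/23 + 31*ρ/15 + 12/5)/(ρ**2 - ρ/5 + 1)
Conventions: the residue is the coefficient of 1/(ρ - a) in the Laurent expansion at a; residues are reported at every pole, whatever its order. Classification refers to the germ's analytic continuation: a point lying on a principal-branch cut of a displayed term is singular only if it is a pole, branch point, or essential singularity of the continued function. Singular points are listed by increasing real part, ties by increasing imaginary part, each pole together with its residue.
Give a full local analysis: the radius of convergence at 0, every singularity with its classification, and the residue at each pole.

Denominator factor (ρ**2 - ρ/5 + 1): discriminant -99/25, complex-conjugate roots (1/10) + ((3/10)*sqrt(11))*i and (1/10) - ((3/10)*sqrt(11))*i; poles of order 1, moduli 1 and 1.
The radius of convergence is the smallest modulus among the singular points: 1.
The factor ρ**2 - ρ/5 + 1 splits as (ρ - a)(ρ - a') with a = (1/10) - ((3/10)*sqrt(11))*i, a' = (1/10) + ((3/10)*sqrt(11))*i. At the order-1 pole a set g(ρ) = (ρ - a)*f(ρ) = [-35*ρ**2/23 + 31*ρ/15 + 12/5] / (ρ - a').
Simple pole: residue = g(a) at a = (1/10) - ((3/10)*sqrt(11))*i, which is (304/345) + ((7069/11385)*sqrt(11))*i.
The factor ρ**2 - ρ/5 + 1 splits as (ρ - a)(ρ - a') with a = (1/10) + ((3/10)*sqrt(11))*i, a' = (1/10) - ((3/10)*sqrt(11))*i. At the order-1 pole a set g(ρ) = (ρ - a)*f(ρ) = [-35*ρ**2/23 + 31*ρ/15 + 12/5] / (ρ - a').
Simple pole: residue = g(a) at a = (1/10) + ((3/10)*sqrt(11))*i, which is (304/345) - ((7069/11385)*sqrt(11))*i.
List the singular points by increasing real part (a conjugate pair: the negative imaginary part first).

Radius of convergence at 0: 1.
At (1/10) - ((3/10)*sqrt(11))*i: a pole of order 1; residue (304/345) + ((7069/11385)*sqrt(11))*i.
At (1/10) + ((3/10)*sqrt(11))*i: a pole of order 1; residue (304/345) - ((7069/11385)*sqrt(11))*i.
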